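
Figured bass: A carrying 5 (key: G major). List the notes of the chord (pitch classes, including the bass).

The written figures 5 are shorthand for 5/3: the 3 is implied.
A third above A in this key is C.
A fifth above A in this key is E.
Together with the bass A, this spells A minor in root position.

A, C, E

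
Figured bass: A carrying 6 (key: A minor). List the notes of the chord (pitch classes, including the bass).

A, C, F

The written figures 6 are shorthand for 6/3: the 3 is implied.
A third above A in this key is C.
A sixth above A in this key is F.
Together with the bass A, this spells F major in first inversion.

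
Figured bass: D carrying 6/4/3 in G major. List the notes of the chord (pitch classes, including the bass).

D, F#, G, B

A third above D in this key is F#.
A fourth above D in this key is G.
A sixth above D in this key is B.
Together with the bass D, this spells G major seventh in second inversion.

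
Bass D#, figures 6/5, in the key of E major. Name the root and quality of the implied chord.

The figures 6/5 indicate a seventh chord in first inversion.
In first inversion the root lies a sixth above the bass: a sixth above D# in E major is B.
The chord tones are D#, F#, A, B, giving B dominant seventh.

B dominant seventh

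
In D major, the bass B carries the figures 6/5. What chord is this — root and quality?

G major seventh

The figures 6/5 indicate a seventh chord in first inversion.
In first inversion the root lies a sixth above the bass: a sixth above B in D major is G.
The chord tones are B, D, F#, G, giving G major seventh.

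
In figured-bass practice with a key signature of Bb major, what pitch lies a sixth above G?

Counting 5 letter steps above G lands on E; in Bb major, that letter is Eb.

Eb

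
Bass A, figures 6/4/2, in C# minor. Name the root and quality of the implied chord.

B dominant seventh

The figures 6/4/2 indicate a seventh chord in third inversion.
In third inversion the root lies a second above the bass: a second above A in C# minor is B.
The chord tones are A, B, D#, F#, giving B dominant seventh.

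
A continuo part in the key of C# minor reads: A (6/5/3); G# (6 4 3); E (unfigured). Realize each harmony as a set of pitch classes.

A, C#, E, F# | G#, B, C#, E | E, G#, B

A (6/5/3): A, C#, E, F#.
G# (6/4/3): G#, B, C#, E.
E (5/3): E, G#, B.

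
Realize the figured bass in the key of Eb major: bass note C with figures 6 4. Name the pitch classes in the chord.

C, F, Ab

A fourth above C in this key is F.
A sixth above C in this key is Ab.
Together with the bass C, this spells F minor in second inversion.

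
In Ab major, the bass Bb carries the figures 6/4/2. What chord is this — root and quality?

The figures 6/4/2 indicate a seventh chord in third inversion.
In third inversion the root lies a second above the bass: a second above Bb in Ab major is C.
The chord tones are Bb, C, Eb, G, giving C minor seventh.

C minor seventh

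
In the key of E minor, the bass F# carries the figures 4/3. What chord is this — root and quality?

B minor seventh

The figures 4/3 indicate a seventh chord in second inversion.
In second inversion the root lies a fourth above the bass: a fourth above F# in E minor is B.
The chord tones are F#, A, B, D, giving B minor seventh.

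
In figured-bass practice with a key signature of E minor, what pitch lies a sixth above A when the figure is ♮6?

Counting 5 letter steps above A lands on F; in E minor, that letter is F#.
The ♮6 figure makes it natural, giving F.

F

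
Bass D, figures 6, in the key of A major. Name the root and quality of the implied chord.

The figures 6 indicate a triad in first inversion.
In first inversion the root lies a sixth above the bass: a sixth above D in A major is B.
The chord tones are D, F#, B, giving B minor.

B minor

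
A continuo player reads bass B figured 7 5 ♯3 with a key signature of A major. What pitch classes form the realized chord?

B, D#, F#, A

A third above B in this key is D, raised to D# by the sharp.
A fifth above B in this key is F#.
A seventh above B in this key is A.
Together with the bass B, this spells B dominant seventh in root position.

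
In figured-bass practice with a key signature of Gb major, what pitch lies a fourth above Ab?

Counting 3 letter steps above Ab lands on D; in Gb major, that letter is Db.

Db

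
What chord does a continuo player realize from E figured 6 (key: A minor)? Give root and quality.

The figures 6 indicate a triad in first inversion.
In first inversion the root lies a sixth above the bass: a sixth above E in A minor is C.
The chord tones are E, G, C, giving C major.

C major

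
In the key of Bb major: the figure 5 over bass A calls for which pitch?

Counting 4 letter steps above A lands on E; in Bb major, that letter is Eb.

Eb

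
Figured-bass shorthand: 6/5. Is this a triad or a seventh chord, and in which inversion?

seventh chord, first inversion

6/5 is shorthand for 6/5/3.
Intervals of 6/5/3 above the bass form a seventh chord; the bass is the third, so this is first inversion.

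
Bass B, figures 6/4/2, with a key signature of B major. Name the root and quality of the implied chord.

C# minor seventh

The figures 6/4/2 indicate a seventh chord in third inversion.
In third inversion the root lies a second above the bass: a second above B in B major is C#.
The chord tones are B, C#, E, G#, giving C# minor seventh.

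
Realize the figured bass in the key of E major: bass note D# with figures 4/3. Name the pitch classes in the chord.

The written figures 4/3 are shorthand for 6/4/3: the 6 is implied.
A third above D# in this key is F#.
A fourth above D# in this key is G#.
A sixth above D# in this key is B.
Together with the bass D#, this spells G# minor seventh in second inversion.

D#, F#, G#, B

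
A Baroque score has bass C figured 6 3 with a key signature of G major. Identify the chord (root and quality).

The figures 6 3 indicate a triad in first inversion.
In first inversion the root lies a sixth above the bass: a sixth above C in G major is A.
The chord tones are C, E, A, giving A minor.

A minor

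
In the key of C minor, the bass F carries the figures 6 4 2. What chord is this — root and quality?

The figures 6 4 2 indicate a seventh chord in third inversion.
In third inversion the root lies a second above the bass: a second above F in C minor is G.
The chord tones are F, G, Bb, D, giving G minor seventh.

G minor seventh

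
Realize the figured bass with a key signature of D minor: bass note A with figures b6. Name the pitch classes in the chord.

The written figures b6 are shorthand for 6/3: the 3 is implied.
A third above A in this key is C.
A sixth above A in this key is F, lowered to Fb by the flat.

A, C, Fb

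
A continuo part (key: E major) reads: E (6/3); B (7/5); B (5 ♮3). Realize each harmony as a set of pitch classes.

E, G#, C# | B, D#, F#, A | B, D, F#

E (6/3): E, G#, C#.
B (7/5/3): B, D#, F#, A.
B (5/♮3): B, D, F#.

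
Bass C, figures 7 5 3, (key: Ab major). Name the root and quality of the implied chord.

The figures 7 5 3 indicate a seventh chord in root position.
In root position the bass is the root, so the root is C.
The chord tones are C, Eb, G, Bb, giving C minor seventh.

C minor seventh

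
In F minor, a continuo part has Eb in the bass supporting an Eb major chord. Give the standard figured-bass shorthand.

Eb is the root of Eb major, so the chord is in root position.
A triad in root position is figured 5/3, conventionally abbreviated (no figures — root-position triad).

no figures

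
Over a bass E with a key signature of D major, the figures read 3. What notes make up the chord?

E, G, B

The written figures 3 are shorthand for 5/3: the 5 is implied.
A third above E in this key is G.
A fifth above E in this key is B.
Together with the bass E, this spells E minor in root position.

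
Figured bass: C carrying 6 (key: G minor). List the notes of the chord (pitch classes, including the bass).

C, Eb, A

The written figures 6 are shorthand for 6/3: the 3 is implied.
A third above C in this key is Eb.
A sixth above C in this key is A.
Together with the bass C, this spells A diminished in first inversion.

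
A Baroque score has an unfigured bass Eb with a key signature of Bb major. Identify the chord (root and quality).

An unfigured bass indicates a triad in root position.
In root position the bass is the root, so the root is Eb.
The chord tones are Eb, G, Bb, giving Eb major.

Eb major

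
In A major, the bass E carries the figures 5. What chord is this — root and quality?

The figures 5 indicate a triad in root position.
In root position the bass is the root, so the root is E.
The chord tones are E, G#, B, giving E major.

E major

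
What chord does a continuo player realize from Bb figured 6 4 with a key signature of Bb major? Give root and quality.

Eb major

The figures 6 4 indicate a triad in second inversion.
In second inversion the root lies a fourth above the bass: a fourth above Bb in Bb major is Eb.
The chord tones are Bb, Eb, G, giving Eb major.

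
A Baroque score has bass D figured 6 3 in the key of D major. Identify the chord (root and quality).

The figures 6 3 indicate a triad in first inversion.
In first inversion the root lies a sixth above the bass: a sixth above D in D major is B.
The chord tones are D, F#, B, giving B minor.

B minor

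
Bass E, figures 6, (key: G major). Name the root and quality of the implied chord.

C major

The figures 6 indicate a triad in first inversion.
In first inversion the root lies a sixth above the bass: a sixth above E in G major is C.
The chord tones are E, G, C, giving C major.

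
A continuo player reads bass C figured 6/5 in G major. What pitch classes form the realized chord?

C, E, G, A

The written figures 6/5 are shorthand for 6/5/3: the 3 is implied.
A third above C in this key is E.
A fifth above C in this key is G.
A sixth above C in this key is A.
Together with the bass C, this spells A minor seventh in first inversion.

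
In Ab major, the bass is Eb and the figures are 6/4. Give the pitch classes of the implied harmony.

A fourth above Eb in this key is Ab.
A sixth above Eb in this key is C.
Together with the bass Eb, this spells Ab major in second inversion.

Eb, Ab, C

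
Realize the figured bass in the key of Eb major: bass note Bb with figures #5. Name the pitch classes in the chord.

The written figures #5 are shorthand for 5/3: the 3 is implied.
A third above Bb in this key is D.
A fifth above Bb in this key is F, raised to F# by the sharp.
Together with the bass Bb, this spells Bb augmented in root position.

Bb, D, F#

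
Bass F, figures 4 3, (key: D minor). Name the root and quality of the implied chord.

Bb major seventh

The figures 4 3 indicate a seventh chord in second inversion.
In second inversion the root lies a fourth above the bass: a fourth above F in D minor is Bb.
The chord tones are F, A, Bb, D, giving Bb major seventh.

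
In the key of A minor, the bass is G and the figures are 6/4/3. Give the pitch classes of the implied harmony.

A third above G in this key is B.
A fourth above G in this key is C.
A sixth above G in this key is E.
Together with the bass G, this spells C major seventh in second inversion.

G, B, C, E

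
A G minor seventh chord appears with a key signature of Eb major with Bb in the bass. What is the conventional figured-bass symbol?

Bb is the third of G minor seventh, so the chord is in first inversion.
A seventh chord in first inversion is figured 6/5/3, conventionally abbreviated 6/5.

6/5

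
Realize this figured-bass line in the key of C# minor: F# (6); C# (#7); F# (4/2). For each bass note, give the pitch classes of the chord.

F#, A, D# | C#, E, G#, B# | F#, G#, B, D#

F# (6/3): F#, A, D#.
C# (#7/5/3): C#, E, G#, B#.
F# (6/4/2): F#, G#, B, D#.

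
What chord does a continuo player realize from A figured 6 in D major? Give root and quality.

The figures 6 indicate a triad in first inversion.
In first inversion the root lies a sixth above the bass: a sixth above A in D major is F#.
The chord tones are A, C#, F#, giving F# minor.

F# minor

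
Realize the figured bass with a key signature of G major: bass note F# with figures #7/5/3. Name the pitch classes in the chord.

A third above F# in this key is A.
A fifth above F# in this key is C.
A seventh above F# in this key is E, raised to E# by the sharp.

F#, A, C, E#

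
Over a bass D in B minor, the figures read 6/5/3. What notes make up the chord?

D, F#, A, B

A third above D in this key is F#.
A fifth above D in this key is A.
A sixth above D in this key is B.
Together with the bass D, this spells B minor seventh in first inversion.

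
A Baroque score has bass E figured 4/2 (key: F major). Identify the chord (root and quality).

F major seventh

The figures 4/2 indicate a seventh chord in third inversion.
In third inversion the root lies a second above the bass: a second above E in F major is F.
The chord tones are E, F, A, C, giving F major seventh.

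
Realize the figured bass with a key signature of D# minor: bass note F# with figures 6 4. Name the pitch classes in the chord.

F#, B, D#

A fourth above F# in this key is B.
A sixth above F# in this key is D#.
Together with the bass F#, this spells B major in second inversion.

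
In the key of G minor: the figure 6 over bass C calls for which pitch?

Counting 5 letter steps above C lands on A; in G minor, that letter is A.

A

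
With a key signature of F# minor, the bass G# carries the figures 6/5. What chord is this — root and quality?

The figures 6/5 indicate a seventh chord in first inversion.
In first inversion the root lies a sixth above the bass: a sixth above G# in F# minor is E.
The chord tones are G#, B, D, E, giving E dominant seventh.

E dominant seventh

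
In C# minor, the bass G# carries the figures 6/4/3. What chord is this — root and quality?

C# minor seventh

The figures 6/4/3 indicate a seventh chord in second inversion.
In second inversion the root lies a fourth above the bass: a fourth above G# in C# minor is C#.
The chord tones are G#, B, C#, E, giving C# minor seventh.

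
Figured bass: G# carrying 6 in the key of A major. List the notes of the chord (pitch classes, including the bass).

G#, B, E

The written figures 6 are shorthand for 6/3: the 3 is implied.
A third above G# in this key is B.
A sixth above G# in this key is E.
Together with the bass G#, this spells E major in first inversion.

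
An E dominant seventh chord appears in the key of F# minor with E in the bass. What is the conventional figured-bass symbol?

E is the root of E dominant seventh, so the chord is in root position.
A seventh chord in root position is figured 7/5/3, conventionally abbreviated 7.

7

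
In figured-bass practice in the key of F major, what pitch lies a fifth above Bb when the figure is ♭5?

Counting 4 letter steps above Bb lands on F; in F major, that letter is F.
The b5 figure lowers it a semitone, giving Fb.

Fb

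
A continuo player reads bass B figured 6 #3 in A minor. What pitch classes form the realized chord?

A third above B in this key is D, raised to D# by the sharp.
A sixth above B in this key is G.
Together with the bass B, this spells G augmented in first inversion.

B, D#, G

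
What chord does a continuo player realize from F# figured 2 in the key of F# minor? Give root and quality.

The figures 2 indicate a seventh chord in third inversion.
In third inversion the root lies a second above the bass: a second above F# in F# minor is G#.
The chord tones are F#, G#, B, D, giving G# half-diminished seventh.

G# half-diminished seventh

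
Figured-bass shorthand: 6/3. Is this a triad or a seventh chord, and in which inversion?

Intervals of 6/3 above the bass form a triad; the bass is the third, so this is first inversion.

triad, first inversion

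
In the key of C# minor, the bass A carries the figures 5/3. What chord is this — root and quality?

The figures 5/3 indicate a triad in root position.
In root position the bass is the root, so the root is A.
The chord tones are A, C#, E, giving A major.

A major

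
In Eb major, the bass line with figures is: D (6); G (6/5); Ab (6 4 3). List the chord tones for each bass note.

D, F, Bb | G, Bb, D, Eb | Ab, C, D, F

D (6/3): D, F, Bb.
G (6/5/3): G, Bb, D, Eb.
Ab (6/4/3): Ab, C, D, F.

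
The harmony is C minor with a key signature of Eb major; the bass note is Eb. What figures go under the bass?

6

Eb is the third of C minor, so the chord is in first inversion.
A triad in first inversion is figured 6/3, conventionally abbreviated 6.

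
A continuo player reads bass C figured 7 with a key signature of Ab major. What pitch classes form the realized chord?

The written figures 7 are shorthand for 7/5/3: the 5/3 are implied.
A third above C in this key is Eb.
A fifth above C in this key is G.
A seventh above C in this key is Bb.
Together with the bass C, this spells C minor seventh in root position.

C, Eb, G, Bb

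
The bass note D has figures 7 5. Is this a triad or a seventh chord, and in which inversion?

seventh chord, root position

7 5 is shorthand for 7/5/3.
Intervals of 7/5/3 above the bass form a seventh chord; the bass is the root, so this is root position.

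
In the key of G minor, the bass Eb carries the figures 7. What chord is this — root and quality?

Eb major seventh

The figures 7 indicate a seventh chord in root position.
In root position the bass is the root, so the root is Eb.
The chord tones are Eb, G, Bb, D, giving Eb major seventh.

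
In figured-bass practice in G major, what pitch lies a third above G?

B

Counting 2 letter steps above G lands on B; in G major, that letter is B.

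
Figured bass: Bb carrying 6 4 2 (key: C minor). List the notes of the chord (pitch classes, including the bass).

Bb, C, Eb, G

A second above Bb in this key is C.
A fourth above Bb in this key is Eb.
A sixth above Bb in this key is G.
Together with the bass Bb, this spells C minor seventh in third inversion.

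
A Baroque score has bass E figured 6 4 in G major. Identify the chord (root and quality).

A minor

The figures 6 4 indicate a triad in second inversion.
In second inversion the root lies a fourth above the bass: a fourth above E in G major is A.
The chord tones are E, A, C, giving A minor.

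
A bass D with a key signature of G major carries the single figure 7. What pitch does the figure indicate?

C

Counting 6 letter steps above D lands on C; in G major, that letter is C.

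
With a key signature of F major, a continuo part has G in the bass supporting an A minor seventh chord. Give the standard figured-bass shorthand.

G is the seventh of A minor seventh, so the chord is in third inversion.
A seventh chord in third inversion is figured 6/4/2, conventionally abbreviated 4/2.

4/2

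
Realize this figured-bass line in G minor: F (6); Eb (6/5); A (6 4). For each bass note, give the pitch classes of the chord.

F, A, D | Eb, G, Bb, C | A, D, F

F (6/3): F, A, D.
Eb (6/5/3): Eb, G, Bb, C.
A (6/4): A, D, F.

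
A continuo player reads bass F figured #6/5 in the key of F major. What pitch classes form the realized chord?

F, A, C, D#

The written figures #6/5 are shorthand for 6/5/3: the 3 is implied.
A third above F in this key is A.
A fifth above F in this key is C.
A sixth above F in this key is D, raised to D# by the sharp.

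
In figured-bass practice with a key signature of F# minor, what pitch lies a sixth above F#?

D

Counting 5 letter steps above F# lands on D; in F# minor, that letter is D.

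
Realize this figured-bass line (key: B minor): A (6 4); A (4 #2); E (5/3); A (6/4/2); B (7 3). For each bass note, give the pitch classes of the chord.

A, D, F# | A, B#, D, F# | E, G, B | A, B, D, F# | B, D, F#, A

A (6/4): A, D, F#.
A (6/4/#2): A, B#, D, F#.
E (5/3): E, G, B.
A (6/4/2): A, B, D, F#.
B (7/5/3): B, D, F#, A.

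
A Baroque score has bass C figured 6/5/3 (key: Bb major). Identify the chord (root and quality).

A half-diminished seventh

The figures 6/5/3 indicate a seventh chord in first inversion.
In first inversion the root lies a sixth above the bass: a sixth above C in Bb major is A.
The chord tones are C, Eb, G, A, giving A half-diminished seventh.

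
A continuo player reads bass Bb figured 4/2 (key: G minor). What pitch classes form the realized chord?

The written figures 4/2 are shorthand for 6/4/2: the 6 is implied.
A second above Bb in this key is C.
A fourth above Bb in this key is Eb.
A sixth above Bb in this key is G.
Together with the bass Bb, this spells C minor seventh in third inversion.

Bb, C, Eb, G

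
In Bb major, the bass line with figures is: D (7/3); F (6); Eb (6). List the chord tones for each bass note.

D (7/5/3): D, F, A, C.
F (6/3): F, A, D.
Eb (6/3): Eb, G, C.

D, F, A, C | F, A, D | Eb, G, C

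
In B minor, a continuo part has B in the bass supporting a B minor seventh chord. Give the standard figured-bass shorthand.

B is the root of B minor seventh, so the chord is in root position.
A seventh chord in root position is figured 7/5/3, conventionally abbreviated 7.

7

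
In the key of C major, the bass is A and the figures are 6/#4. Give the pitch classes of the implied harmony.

A, D#, F

A fourth above A in this key is D, raised to D# by the sharp.
A sixth above A in this key is F.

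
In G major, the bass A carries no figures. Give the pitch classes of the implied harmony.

A, C, E

An unfigured bass implies 5/3.
A third above A in this key is C.
A fifth above A in this key is E.
Together with the bass A, this spells A minor in root position.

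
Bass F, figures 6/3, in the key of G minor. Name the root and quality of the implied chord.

The figures 6/3 indicate a triad in first inversion.
In first inversion the root lies a sixth above the bass: a sixth above F in G minor is D.
The chord tones are F, A, D, giving D minor.

D minor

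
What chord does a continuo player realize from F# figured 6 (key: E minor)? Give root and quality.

D major

The figures 6 indicate a triad in first inversion.
In first inversion the root lies a sixth above the bass: a sixth above F# in E minor is D.
The chord tones are F#, A, D, giving D major.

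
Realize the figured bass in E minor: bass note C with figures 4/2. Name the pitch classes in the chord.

C, D, F#, A

The written figures 4/2 are shorthand for 6/4/2: the 6 is implied.
A second above C in this key is D.
A fourth above C in this key is F#.
A sixth above C in this key is A.
Together with the bass C, this spells D dominant seventh in third inversion.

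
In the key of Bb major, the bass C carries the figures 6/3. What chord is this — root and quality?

A diminished

The figures 6/3 indicate a triad in first inversion.
In first inversion the root lies a sixth above the bass: a sixth above C in Bb major is A.
The chord tones are C, Eb, A, giving A diminished.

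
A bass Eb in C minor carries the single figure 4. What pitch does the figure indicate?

Ab

Counting 3 letter steps above Eb lands on A; in C minor, that letter is Ab.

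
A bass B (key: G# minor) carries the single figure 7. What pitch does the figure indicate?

A#

Counting 6 letter steps above B lands on A; in G# minor, that letter is A#.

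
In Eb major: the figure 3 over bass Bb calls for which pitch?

Counting 2 letter steps above Bb lands on D; in Eb major, that letter is D.

D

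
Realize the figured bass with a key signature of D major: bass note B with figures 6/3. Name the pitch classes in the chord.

B, D, G

A third above B in this key is D.
A sixth above B in this key is G.
Together with the bass B, this spells G major in first inversion.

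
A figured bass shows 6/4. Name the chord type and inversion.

triad, second inversion

Intervals of 6/4 above the bass form a triad; the bass is the fifth, so this is second inversion.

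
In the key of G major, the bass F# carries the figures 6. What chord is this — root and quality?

D major

The figures 6 indicate a triad in first inversion.
In first inversion the root lies a sixth above the bass: a sixth above F# in G major is D.
The chord tones are F#, A, D, giving D major.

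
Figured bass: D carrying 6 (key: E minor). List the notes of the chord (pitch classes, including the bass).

The written figures 6 are shorthand for 6/3: the 3 is implied.
A third above D in this key is F#.
A sixth above D in this key is B.
Together with the bass D, this spells B minor in first inversion.

D, F#, B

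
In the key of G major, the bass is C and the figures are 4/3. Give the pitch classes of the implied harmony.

The written figures 4/3 are shorthand for 6/4/3: the 6 is implied.
A third above C in this key is E.
A fourth above C in this key is F#.
A sixth above C in this key is A.
Together with the bass C, this spells F# half-diminished seventh in second inversion.

C, E, F#, A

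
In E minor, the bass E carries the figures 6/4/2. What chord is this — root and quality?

F# half-diminished seventh

The figures 6/4/2 indicate a seventh chord in third inversion.
In third inversion the root lies a second above the bass: a second above E in E minor is F#.
The chord tones are E, F#, A, C, giving F# half-diminished seventh.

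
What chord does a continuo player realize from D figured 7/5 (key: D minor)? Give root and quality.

The figures 7/5 indicate a seventh chord in root position.
In root position the bass is the root, so the root is D.
The chord tones are D, F, A, C, giving D minor seventh.

D minor seventh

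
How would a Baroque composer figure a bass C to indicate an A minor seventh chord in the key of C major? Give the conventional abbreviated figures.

C is the third of A minor seventh, so the chord is in first inversion.
A seventh chord in first inversion is figured 6/5/3, conventionally abbreviated 6/5.

6/5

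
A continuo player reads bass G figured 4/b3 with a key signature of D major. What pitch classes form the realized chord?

The written figures 4/b3 are shorthand for 6/4/3: the 6 is implied.
A third above G in this key is B, lowered to Bb by the flat.
A fourth above G in this key is C#.
A sixth above G in this key is E.
Together with the bass G, this spells C# diminished seventh in second inversion.

G, Bb, C#, E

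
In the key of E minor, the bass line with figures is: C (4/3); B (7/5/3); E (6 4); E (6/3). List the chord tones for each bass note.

C, E, F#, A | B, D, F#, A | E, A, C | E, G, C

C (6/4/3): C, E, F#, A.
B (7/5/3): B, D, F#, A.
E (6/4): E, A, C.
E (6/3): E, G, C.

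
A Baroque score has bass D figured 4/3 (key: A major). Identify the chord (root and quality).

G# half-diminished seventh

The figures 4/3 indicate a seventh chord in second inversion.
In second inversion the root lies a fourth above the bass: a fourth above D in A major is G#.
The chord tones are D, F#, G#, B, giving G# half-diminished seventh.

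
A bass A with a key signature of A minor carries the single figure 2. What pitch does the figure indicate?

Counting 1 letter step above A lands on B; in A minor, that letter is B.

B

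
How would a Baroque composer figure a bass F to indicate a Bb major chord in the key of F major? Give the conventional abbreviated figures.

6/4

F is the fifth of Bb major, so the chord is in second inversion.
A triad in second inversion is figured 6/4, conventionally abbreviated 6/4.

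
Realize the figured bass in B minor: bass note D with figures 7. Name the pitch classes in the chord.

D, F#, A, C#

The written figures 7 are shorthand for 7/5/3: the 5/3 are implied.
A third above D in this key is F#.
A fifth above D in this key is A.
A seventh above D in this key is C#.
Together with the bass D, this spells D major seventh in root position.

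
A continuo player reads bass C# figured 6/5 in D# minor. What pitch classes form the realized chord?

The written figures 6/5 are shorthand for 6/5/3: the 3 is implied.
A third above C# in this key is E#.
A fifth above C# in this key is G#.
A sixth above C# in this key is A#.
Together with the bass C#, this spells A# minor seventh in first inversion.

C#, E#, G#, A#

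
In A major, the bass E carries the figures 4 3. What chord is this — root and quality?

A major seventh

The figures 4 3 indicate a seventh chord in second inversion.
In second inversion the root lies a fourth above the bass: a fourth above E in A major is A.
The chord tones are E, G#, A, C#, giving A major seventh.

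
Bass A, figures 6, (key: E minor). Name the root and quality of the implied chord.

The figures 6 indicate a triad in first inversion.
In first inversion the root lies a sixth above the bass: a sixth above A in E minor is F#.
The chord tones are A, C, F#, giving F# diminished.

F# diminished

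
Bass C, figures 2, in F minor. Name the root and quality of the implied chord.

Db major seventh

The figures 2 indicate a seventh chord in third inversion.
In third inversion the root lies a second above the bass: a second above C in F minor is Db.
The chord tones are C, Db, F, Ab, giving Db major seventh.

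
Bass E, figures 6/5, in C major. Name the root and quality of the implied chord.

C major seventh

The figures 6/5 indicate a seventh chord in first inversion.
In first inversion the root lies a sixth above the bass: a sixth above E in C major is C.
The chord tones are E, G, B, C, giving C major seventh.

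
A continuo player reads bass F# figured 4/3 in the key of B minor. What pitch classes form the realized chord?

F#, A, B, D

The written figures 4/3 are shorthand for 6/4/3: the 6 is implied.
A third above F# in this key is A.
A fourth above F# in this key is B.
A sixth above F# in this key is D.
Together with the bass F#, this spells B minor seventh in second inversion.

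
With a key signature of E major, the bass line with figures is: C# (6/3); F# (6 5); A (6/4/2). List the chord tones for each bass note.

C# (6/3): C#, E, A.
F# (6/5/3): F#, A, C#, D#.
A (6/4/2): A, B, D#, F#.

C#, E, A | F#, A, C#, D# | A, B, D#, F#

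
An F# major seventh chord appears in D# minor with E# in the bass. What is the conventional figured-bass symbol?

E# is the seventh of F# major seventh, so the chord is in third inversion.
A seventh chord in third inversion is figured 6/4/2, conventionally abbreviated 4/2.

4/2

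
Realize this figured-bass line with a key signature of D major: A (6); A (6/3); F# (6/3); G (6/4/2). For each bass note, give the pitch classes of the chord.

A (6/3): A, C#, F#.
A (6/3): A, C#, F#.
F# (6/3): F#, A, D.
G (6/4/2): G, A, C#, E.

A, C#, F# | A, C#, F# | F#, A, D | G, A, C#, E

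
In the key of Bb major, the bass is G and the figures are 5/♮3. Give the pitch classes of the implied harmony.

G, B, D

A third above G in this key is Bb, made natural (B) by the ♮ figure.
A fifth above G in this key is D.
Together with the bass G, this spells G major in root position.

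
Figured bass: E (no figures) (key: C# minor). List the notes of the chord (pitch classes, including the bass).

An unfigured bass implies 5/3.
A third above E in this key is G#.
A fifth above E in this key is B.
Together with the bass E, this spells E major in root position.

E, G#, B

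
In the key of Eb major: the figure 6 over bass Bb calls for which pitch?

G

Counting 5 letter steps above Bb lands on G; in Eb major, that letter is G.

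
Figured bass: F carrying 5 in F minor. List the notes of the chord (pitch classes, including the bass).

F, Ab, C

The written figures 5 are shorthand for 5/3: the 3 is implied.
A third above F in this key is Ab.
A fifth above F in this key is C.
Together with the bass F, this spells F minor in root position.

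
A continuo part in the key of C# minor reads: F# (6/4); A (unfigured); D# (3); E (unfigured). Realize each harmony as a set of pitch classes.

F#, B, D# | A, C#, E | D#, F#, A | E, G#, B

F# (6/4): F#, B, D#.
A (5/3): A, C#, E.
D# (5/3): D#, F#, A.
E (5/3): E, G#, B.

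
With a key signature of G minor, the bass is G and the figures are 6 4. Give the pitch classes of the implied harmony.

A fourth above G in this key is C.
A sixth above G in this key is Eb.
Together with the bass G, this spells C minor in second inversion.

G, C, Eb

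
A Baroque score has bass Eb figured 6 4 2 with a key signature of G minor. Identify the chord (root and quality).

The figures 6 4 2 indicate a seventh chord in third inversion.
In third inversion the root lies a second above the bass: a second above Eb in G minor is F.
The chord tones are Eb, F, A, C, giving F dominant seventh.

F dominant seventh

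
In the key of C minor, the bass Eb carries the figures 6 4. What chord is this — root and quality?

Ab major

The figures 6 4 indicate a triad in second inversion.
In second inversion the root lies a fourth above the bass: a fourth above Eb in C minor is Ab.
The chord tones are Eb, Ab, C, giving Ab major.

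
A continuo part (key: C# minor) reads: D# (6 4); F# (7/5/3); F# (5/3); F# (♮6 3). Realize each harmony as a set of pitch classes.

D# (6/4): D#, G#, B.
F# (7/5/3): F#, A, C#, E.
F# (5/3): F#, A, C#.
F# (♮6/3): F#, A, D.

D#, G#, B | F#, A, C#, E | F#, A, C# | F#, A, D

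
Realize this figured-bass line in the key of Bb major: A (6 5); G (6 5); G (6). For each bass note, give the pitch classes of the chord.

A, C, Eb, F | G, Bb, D, Eb | G, Bb, Eb

A (6/5/3): A, C, Eb, F.
G (6/5/3): G, Bb, D, Eb.
G (6/3): G, Bb, Eb.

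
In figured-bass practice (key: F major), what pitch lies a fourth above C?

F

Counting 3 letter steps above C lands on F; in F major, that letter is F.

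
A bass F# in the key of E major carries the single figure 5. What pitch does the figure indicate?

Counting 4 letter steps above F# lands on C; in E major, that letter is C#.

C#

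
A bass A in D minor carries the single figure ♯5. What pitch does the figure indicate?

E#

Counting 4 letter steps above A lands on E; in D minor, that letter is E.
The #5 figure raises it a semitone, giving E#.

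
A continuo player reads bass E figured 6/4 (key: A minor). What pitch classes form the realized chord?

A fourth above E in this key is A.
A sixth above E in this key is C.
Together with the bass E, this spells A minor in second inversion.

E, A, C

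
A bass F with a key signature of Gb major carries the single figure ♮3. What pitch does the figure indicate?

Counting 2 letter steps above F lands on A; in Gb major, that letter is Ab.
The ♮3 figure makes it natural, giving A.

A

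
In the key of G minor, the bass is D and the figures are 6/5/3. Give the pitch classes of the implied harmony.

D, F, A, Bb

A third above D in this key is F.
A fifth above D in this key is A.
A sixth above D in this key is Bb.
Together with the bass D, this spells Bb major seventh in first inversion.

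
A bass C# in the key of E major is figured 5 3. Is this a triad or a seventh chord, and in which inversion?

triad, root position

Intervals of 5/3 above the bass form a triad; the bass is the root, so this is root position.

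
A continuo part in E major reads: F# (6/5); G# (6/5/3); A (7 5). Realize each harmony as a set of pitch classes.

F#, A, C#, D# | G#, B, D#, E | A, C#, E, G#

F# (6/5/3): F#, A, C#, D#.
G# (6/5/3): G#, B, D#, E.
A (7/5/3): A, C#, E, G#.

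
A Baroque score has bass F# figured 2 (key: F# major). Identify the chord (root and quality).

G# minor seventh

The figures 2 indicate a seventh chord in third inversion.
In third inversion the root lies a second above the bass: a second above F# in F# major is G#.
The chord tones are F#, G#, B, D#, giving G# minor seventh.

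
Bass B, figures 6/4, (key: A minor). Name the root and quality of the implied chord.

E minor

The figures 6/4 indicate a triad in second inversion.
In second inversion the root lies a fourth above the bass: a fourth above B in A minor is E.
The chord tones are B, E, G, giving E minor.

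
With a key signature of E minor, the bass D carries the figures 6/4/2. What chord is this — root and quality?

The figures 6/4/2 indicate a seventh chord in third inversion.
In third inversion the root lies a second above the bass: a second above D in E minor is E.
The chord tones are D, E, G, B, giving E minor seventh.

E minor seventh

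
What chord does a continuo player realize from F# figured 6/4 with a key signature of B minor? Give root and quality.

B minor

The figures 6/4 indicate a triad in second inversion.
In second inversion the root lies a fourth above the bass: a fourth above F# in B minor is B.
The chord tones are F#, B, D, giving B minor.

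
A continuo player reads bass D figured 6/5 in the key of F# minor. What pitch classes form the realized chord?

D, F#, A, B

The written figures 6/5 are shorthand for 6/5/3: the 3 is implied.
A third above D in this key is F#.
A fifth above D in this key is A.
A sixth above D in this key is B.
Together with the bass D, this spells B minor seventh in first inversion.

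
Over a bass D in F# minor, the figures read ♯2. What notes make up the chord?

The written figures ♯2 are shorthand for 6/4/2: the 6/4 are implied.
A second above D in this key is E, raised to E# by the sharp.
A fourth above D in this key is G#.
A sixth above D in this key is B.
Together with the bass D, this spells E# diminished seventh in third inversion.

D, E#, G#, B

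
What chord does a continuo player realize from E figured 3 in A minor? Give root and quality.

E minor

The figures 3 indicate a triad in root position.
In root position the bass is the root, so the root is E.
The chord tones are E, G, B, giving E minor.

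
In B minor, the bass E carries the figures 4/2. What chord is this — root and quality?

The figures 4/2 indicate a seventh chord in third inversion.
In third inversion the root lies a second above the bass: a second above E in B minor is F#.
The chord tones are E, F#, A, C#, giving F# minor seventh.

F# minor seventh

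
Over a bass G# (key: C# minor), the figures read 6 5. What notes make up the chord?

G#, B, D#, E

The written figures 6 5 are shorthand for 6/5/3: the 3 is implied.
A third above G# in this key is B.
A fifth above G# in this key is D#.
A sixth above G# in this key is E.
Together with the bass G#, this spells E major seventh in first inversion.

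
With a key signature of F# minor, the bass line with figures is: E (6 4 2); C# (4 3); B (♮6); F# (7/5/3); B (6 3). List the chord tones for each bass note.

E, F#, A, C# | C#, E, F#, A | B, D, G | F#, A, C#, E | B, D, G#

E (6/4/2): E, F#, A, C#.
C# (6/4/3): C#, E, F#, A.
B (♮6/3): B, D, G.
F# (7/5/3): F#, A, C#, E.
B (6/3): B, D, G#.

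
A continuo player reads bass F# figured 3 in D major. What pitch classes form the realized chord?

The written figures 3 are shorthand for 5/3: the 5 is implied.
A third above F# in this key is A.
A fifth above F# in this key is C#.
Together with the bass F#, this spells F# minor in root position.

F#, A, C#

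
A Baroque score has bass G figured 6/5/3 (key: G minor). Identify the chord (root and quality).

Eb major seventh

The figures 6/5/3 indicate a seventh chord in first inversion.
In first inversion the root lies a sixth above the bass: a sixth above G in G minor is Eb.
The chord tones are G, Bb, D, Eb, giving Eb major seventh.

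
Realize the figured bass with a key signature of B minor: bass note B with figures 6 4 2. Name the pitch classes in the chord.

A second above B in this key is C#.
A fourth above B in this key is E.
A sixth above B in this key is G.
Together with the bass B, this spells C# half-diminished seventh in third inversion.

B, C#, E, G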